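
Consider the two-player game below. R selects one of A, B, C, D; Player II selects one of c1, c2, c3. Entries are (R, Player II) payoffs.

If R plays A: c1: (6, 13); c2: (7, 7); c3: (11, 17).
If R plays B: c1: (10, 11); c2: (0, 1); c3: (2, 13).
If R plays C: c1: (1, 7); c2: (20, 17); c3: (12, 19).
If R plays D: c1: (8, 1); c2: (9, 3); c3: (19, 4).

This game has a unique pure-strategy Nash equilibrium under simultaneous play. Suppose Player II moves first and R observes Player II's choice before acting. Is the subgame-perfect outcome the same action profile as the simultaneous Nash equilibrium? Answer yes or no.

R best-responds to each possible Player II move:
- c1 → R plays B (best of 6, 10, 1, 8); Player II gets 11.
- c2 → R plays C (best of 7, 0, 20, 9); Player II gets 17.
- c3 → R plays D (best of 11, 2, 12, 19); Player II gets 4.
Player II's induced payoffs are 11, 17, 4, so Player II commits to c2. Subgame-perfect outcome: (C, c2) with payoffs (20, 17).
Under simultaneous play:
R's best replies: c1→B; c2→C; c3→D.
Player II's best replies: A→c3; B→c3; C→c3; D→c3.
Only (D, c3) has each player best-responding; Nash payoffs (19, 4).
Sequential outcome (C, c2) differs from the Nash profile (D, c3).

no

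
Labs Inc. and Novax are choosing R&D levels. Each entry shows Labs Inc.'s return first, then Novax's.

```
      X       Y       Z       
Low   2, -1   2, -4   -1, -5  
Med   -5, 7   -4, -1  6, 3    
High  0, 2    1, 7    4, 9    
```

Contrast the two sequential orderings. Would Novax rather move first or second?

second

If Labs Inc. leads: Novax's best replies are Low→X, Med→X, High→Z; Labs Inc.'s induced payoffs 2, -5, 4; outcome (High, Z), payoffs (4, 9).
If Novax leads: Labs Inc.'s best replies are X→Low, Y→Low, Z→Med; Novax's induced payoffs -1, -4, 3; outcome (Med, Z), payoffs (6, 3).
Novax gets 3 moving first and 9 moving second, so Novax prefers to move second.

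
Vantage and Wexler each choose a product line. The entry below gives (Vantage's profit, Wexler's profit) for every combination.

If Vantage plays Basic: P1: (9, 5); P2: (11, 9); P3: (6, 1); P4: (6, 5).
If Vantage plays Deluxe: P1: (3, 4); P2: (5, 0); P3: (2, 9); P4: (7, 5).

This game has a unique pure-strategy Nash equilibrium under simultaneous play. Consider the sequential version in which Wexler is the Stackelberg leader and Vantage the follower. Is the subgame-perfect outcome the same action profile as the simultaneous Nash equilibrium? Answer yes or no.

yes

Work backward from Vantage's decision.
- P1: Vantage compares 9, 3 and picks Basic; Wexler would get 5.
- P2: Vantage compares 11, 5 and picks Basic; Wexler would get 9.
- P3: Vantage compares 6, 2 and picks Basic; Wexler would get 1.
- P4: Vantage compares 6, 7 and picks Deluxe; Wexler would get 5.
Among 5, 9, 1, 5, the best is 9 at P2. Subgame-perfect outcome: (Basic, P2) with payoffs (11, 9).
Under simultaneous play:
Vantage's best replies: P1→Basic; P2→Basic; P3→Basic; P4→Deluxe.
Wexler's best replies: Basic→P2; Deluxe→P3.
Only (Basic, P2) has each player best-responding; Nash payoffs (11, 9).
Sequential outcome (Basic, P2) coincides with the Nash profile (Basic, P2).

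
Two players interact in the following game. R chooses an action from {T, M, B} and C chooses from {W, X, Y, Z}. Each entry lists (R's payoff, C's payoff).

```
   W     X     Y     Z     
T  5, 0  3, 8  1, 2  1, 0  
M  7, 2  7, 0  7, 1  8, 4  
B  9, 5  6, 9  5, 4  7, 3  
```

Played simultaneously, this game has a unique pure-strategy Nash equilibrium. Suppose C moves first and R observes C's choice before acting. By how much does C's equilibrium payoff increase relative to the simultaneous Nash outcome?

R best-responds to each possible C move:
- W → R plays B (best of 5, 7, 9); C gets 5.
- X → R plays M (best of 3, 7, 6); C gets 0.
- Y → R plays M (best of 1, 7, 5); C gets 1.
- Z → R plays M (best of 1, 8, 7); C gets 4.
Among 5, 0, 1, 4, the best is 5 at W. Subgame-perfect outcome: (B, W) with payoffs (9, 5).
Under simultaneous play:
R's best replies: W→B; X→M; Y→M; Z→M.
C's best replies: T→X; M→Z; B→X.
The unique mutual best reply is (M, Z), giving (8, 4).
C's commitment gain: 5 − 4 = 1.

1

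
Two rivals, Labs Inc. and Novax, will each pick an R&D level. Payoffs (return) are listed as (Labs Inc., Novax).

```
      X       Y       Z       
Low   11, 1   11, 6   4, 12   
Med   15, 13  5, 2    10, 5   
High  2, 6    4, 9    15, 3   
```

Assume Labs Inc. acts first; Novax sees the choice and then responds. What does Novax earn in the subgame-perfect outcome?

Work backward from Novax's decision.
- Low: BR = Z, leader payoff 4.
- Med: BR = X, leader payoff 15.
- High: BR = Y, leader payoff 4.
Among 4, 15, 4, the best is 15 at Med. Subgame-perfect outcome: (Med, X) with payoffs (15, 13).

13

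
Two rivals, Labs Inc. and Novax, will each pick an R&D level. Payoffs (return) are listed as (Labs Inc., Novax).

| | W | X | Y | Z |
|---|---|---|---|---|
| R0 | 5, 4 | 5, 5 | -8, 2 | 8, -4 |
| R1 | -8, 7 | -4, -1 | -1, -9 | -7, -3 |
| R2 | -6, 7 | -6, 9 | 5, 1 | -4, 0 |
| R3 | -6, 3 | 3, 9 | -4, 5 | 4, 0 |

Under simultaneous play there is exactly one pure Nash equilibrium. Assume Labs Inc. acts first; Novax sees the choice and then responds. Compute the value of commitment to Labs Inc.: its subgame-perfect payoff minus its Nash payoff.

0

Backward induction with Labs Inc. moving first.
- R0: BR = X, leader payoff 5.
- R1: BR = W, leader payoff -8.
- R2: BR = X, leader payoff -6.
- R3: BR = X, leader payoff 3.
Labs Inc.'s induced payoffs are 5, -8, -6, 3, so Labs Inc. commits to R0. Subgame-perfect outcome: (R0, X) with payoffs (5, 5).
Under simultaneous play:
Labs Inc.'s best replies: W→R0; X→R0; Y→R2; Z→R0.
Novax's best replies: R0→X; R1→W; R2→X; R3→X.
The unique mutual best reply is (R0, X), giving (5, 5).
Labs Inc.'s commitment gain: 5 − 5 = 0.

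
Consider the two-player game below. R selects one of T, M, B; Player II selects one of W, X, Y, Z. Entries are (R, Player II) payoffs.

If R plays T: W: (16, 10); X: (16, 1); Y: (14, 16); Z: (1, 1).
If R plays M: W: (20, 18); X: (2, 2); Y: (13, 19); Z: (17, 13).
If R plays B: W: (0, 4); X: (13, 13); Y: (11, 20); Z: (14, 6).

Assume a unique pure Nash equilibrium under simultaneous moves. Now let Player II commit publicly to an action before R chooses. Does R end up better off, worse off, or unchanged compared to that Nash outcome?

Solve by backward induction (Player II leads).
- W: R compares 16, 20, 0 and picks M; Player II would get 18.
- X: R compares 16, 2, 13 and picks T; Player II would get 1.
- Y: R compares 14, 13, 11 and picks T; Player II would get 16.
- Z: R compares 1, 17, 14 and picks M; Player II would get 13.
Maximizing over 18, 1, 16, 13, Player II chooses W. Subgame-perfect outcome: (M, W) with payoffs (20, 18).
Now find the simultaneous Nash equilibrium.
R's best replies: W→M; X→T; Y→T; Z→M.
Player II's best replies: T→Y; M→Y; B→Y.
Only (T, Y) has each player best-responding; Nash payoffs (14, 16).
R earns 20 sequentially versus 14 at the Nash outcome: better off.

better off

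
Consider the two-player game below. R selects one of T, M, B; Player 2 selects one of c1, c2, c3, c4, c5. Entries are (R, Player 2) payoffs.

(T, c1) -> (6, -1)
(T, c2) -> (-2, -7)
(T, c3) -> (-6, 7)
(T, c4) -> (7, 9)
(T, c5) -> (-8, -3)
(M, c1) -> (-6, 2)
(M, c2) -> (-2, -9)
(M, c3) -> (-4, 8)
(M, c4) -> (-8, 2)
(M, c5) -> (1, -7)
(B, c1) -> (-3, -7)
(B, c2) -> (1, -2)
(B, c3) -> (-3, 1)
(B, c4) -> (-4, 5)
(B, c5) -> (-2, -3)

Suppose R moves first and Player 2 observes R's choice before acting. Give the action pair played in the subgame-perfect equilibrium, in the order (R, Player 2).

Solve by backward induction (R leads).
- T: Player 2 compares -1, -7, 7, 9, -3 and picks c4; R would get 7.
- M: Player 2 compares 2, -9, 8, 2, -7 and picks c3; R would get -4.
- B: Player 2 compares -7, -2, 1, 5, -3 and picks c4; R would get -4.
Among 7, -4, -4, the best is 7 at T. Subgame-perfect outcome: (T, c4) with payoffs (7, 9).

(T, c4)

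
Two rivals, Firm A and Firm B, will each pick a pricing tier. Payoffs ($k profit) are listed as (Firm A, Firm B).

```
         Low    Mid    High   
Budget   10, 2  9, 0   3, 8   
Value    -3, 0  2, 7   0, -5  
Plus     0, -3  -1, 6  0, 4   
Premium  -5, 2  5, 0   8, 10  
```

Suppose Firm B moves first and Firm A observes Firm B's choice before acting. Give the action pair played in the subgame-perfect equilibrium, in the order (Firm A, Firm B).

(Premium, High)

Work backward from Firm A's decision.
- Low → Firm A plays Budget (best of 10, -3, 0, -5); Firm B gets 2.
- Mid → Firm A plays Budget (best of 9, 2, -1, 5); Firm B gets 0.
- High → Firm A plays Premium (best of 3, 0, 0, 8); Firm B gets 10.
Firm B's induced payoffs are 2, 0, 10, so Firm B commits to High. Subgame-perfect outcome: (Premium, High) with payoffs (8, 10).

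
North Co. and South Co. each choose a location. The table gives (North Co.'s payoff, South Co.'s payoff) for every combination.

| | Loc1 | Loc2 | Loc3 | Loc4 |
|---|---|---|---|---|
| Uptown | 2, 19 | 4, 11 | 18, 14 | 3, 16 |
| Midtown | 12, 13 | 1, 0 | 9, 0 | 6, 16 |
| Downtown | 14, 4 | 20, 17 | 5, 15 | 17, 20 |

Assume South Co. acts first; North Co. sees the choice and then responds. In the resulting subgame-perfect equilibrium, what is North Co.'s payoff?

17

Solve by backward induction (South Co. leads).
- Loc1: North Co. compares 2, 12, 14 and picks Downtown; South Co. would get 4.
- Loc2: North Co. compares 4, 1, 20 and picks Downtown; South Co. would get 17.
- Loc3: North Co. compares 18, 9, 5 and picks Uptown; South Co. would get 14.
- Loc4: North Co. compares 3, 6, 17 and picks Downtown; South Co. would get 20.
Among 4, 17, 14, 20, the best is 20 at Loc4. Subgame-perfect outcome: (Downtown, Loc4) with payoffs (17, 20).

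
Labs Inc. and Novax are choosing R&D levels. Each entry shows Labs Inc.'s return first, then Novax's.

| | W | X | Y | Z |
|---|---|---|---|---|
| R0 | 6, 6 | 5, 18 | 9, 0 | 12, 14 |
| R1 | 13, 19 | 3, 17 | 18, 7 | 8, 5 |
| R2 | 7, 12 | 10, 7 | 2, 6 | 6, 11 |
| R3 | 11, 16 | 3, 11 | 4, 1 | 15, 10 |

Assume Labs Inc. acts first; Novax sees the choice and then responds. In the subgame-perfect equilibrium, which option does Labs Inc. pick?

R1

Backward induction with Labs Inc. moving first.
- R0 → Novax plays X (best of 6, 18, 0, 14); Labs Inc. gets 5.
- R1 → Novax plays W (best of 19, 17, 7, 5); Labs Inc. gets 13.
- R2 → Novax plays W (best of 12, 7, 6, 11); Labs Inc. gets 7.
- R3 → Novax plays W (best of 16, 11, 1, 10); Labs Inc. gets 11.
Among 5, 13, 7, 11, the best is 13 at R1. Subgame-perfect outcome: (R1, W) with payoffs (13, 19).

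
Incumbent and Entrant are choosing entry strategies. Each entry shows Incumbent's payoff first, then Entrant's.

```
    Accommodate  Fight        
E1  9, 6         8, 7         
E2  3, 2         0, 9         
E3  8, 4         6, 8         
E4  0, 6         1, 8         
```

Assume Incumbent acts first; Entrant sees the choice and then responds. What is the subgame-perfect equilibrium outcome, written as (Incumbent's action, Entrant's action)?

(E1, Fight)

Entrant best-responds to each possible Incumbent move:
- E1 → Entrant plays Fight (best of 6, 7); Incumbent gets 8.
- E2 → Entrant plays Fight (best of 2, 9); Incumbent gets 0.
- E3 → Entrant plays Fight (best of 4, 8); Incumbent gets 6.
- E4 → Entrant plays Fight (best of 6, 8); Incumbent gets 1.
Among 8, 0, 6, 1, the best is 8 at E1. Subgame-perfect outcome: (E1, Fight) with payoffs (8, 7).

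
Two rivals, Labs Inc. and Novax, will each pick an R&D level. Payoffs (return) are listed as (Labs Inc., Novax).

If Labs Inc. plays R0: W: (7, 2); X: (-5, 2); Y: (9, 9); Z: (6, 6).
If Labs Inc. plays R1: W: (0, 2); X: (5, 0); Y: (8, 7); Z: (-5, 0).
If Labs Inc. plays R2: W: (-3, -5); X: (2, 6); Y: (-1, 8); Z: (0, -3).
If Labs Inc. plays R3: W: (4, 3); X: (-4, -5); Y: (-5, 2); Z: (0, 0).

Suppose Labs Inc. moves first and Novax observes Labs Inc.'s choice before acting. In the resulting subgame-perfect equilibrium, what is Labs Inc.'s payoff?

9

Backward induction with Labs Inc. moving first.
- R0 → Novax plays Y (best of 2, 2, 9, 6); Labs Inc. gets 9.
- R1 → Novax plays Y (best of 2, 0, 7, 0); Labs Inc. gets 8.
- R2 → Novax plays Y (best of -5, 6, 8, -3); Labs Inc. gets -1.
- R3 → Novax plays W (best of 3, -5, 2, 0); Labs Inc. gets 4.
Maximizing over 9, 8, -1, 4, Labs Inc. chooses R0. Subgame-perfect outcome: (R0, Y) with payoffs (9, 9).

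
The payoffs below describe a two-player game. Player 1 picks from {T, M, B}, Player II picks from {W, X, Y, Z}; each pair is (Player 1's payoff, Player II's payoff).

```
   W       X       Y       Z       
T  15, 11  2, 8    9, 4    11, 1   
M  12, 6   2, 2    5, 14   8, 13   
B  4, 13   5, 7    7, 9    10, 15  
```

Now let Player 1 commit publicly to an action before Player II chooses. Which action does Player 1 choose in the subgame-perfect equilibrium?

T

Solve by backward induction (Player 1 leads).
- T → Player II plays W (best of 11, 8, 4, 1); Player 1 gets 15.
- M → Player II plays Y (best of 6, 2, 14, 13); Player 1 gets 5.
- B → Player II plays Z (best of 13, 7, 9, 15); Player 1 gets 10.
Among 15, 5, 10, the best is 15 at T. Subgame-perfect outcome: (T, W) with payoffs (15, 11).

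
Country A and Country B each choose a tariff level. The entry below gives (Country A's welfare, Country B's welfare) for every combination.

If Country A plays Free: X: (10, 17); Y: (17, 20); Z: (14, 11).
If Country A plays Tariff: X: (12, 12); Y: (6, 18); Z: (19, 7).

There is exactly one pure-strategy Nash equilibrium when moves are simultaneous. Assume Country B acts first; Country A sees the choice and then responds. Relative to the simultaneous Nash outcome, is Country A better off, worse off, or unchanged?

unchanged

Solve by backward induction (Country B leads).
- X: Country A compares 10, 12 and picks Tariff; Country B would get 12.
- Y: Country A compares 17, 6 and picks Free; Country B would get 20.
- Z: Country A compares 14, 19 and picks Tariff; Country B would get 7.
Country B's induced payoffs are 12, 20, 7, so Country B commits to Y. Subgame-perfect outcome: (Free, Y) with payoffs (17, 20).
For the simultaneous game, intersect best replies.
Country A's best replies: X→Tariff; Y→Free; Z→Tariff.
Country B's best replies: Free→Y; Tariff→Y.
Only (Free, Y) has each player best-responding; Nash payoffs (17, 20).
Country A earns 17 sequentially versus 17 at the Nash outcome: unchanged.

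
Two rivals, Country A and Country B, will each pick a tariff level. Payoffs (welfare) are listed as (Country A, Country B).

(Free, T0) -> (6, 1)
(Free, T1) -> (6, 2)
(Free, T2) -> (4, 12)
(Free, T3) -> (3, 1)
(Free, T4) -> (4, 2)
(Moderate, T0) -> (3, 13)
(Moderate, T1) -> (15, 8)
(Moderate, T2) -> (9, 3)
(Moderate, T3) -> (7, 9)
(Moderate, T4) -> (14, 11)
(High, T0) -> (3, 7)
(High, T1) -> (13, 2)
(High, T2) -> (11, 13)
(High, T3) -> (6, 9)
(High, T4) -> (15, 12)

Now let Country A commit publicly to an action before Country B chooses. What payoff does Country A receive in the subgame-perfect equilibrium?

Solve by backward induction (Country A leads).
- Free → Country B plays T2 (best of 1, 2, 12, 1, 2); Country A gets 4.
- Moderate → Country B plays T0 (best of 13, 8, 3, 9, 11); Country A gets 3.
- High → Country B plays T2 (best of 7, 2, 13, 9, 12); Country A gets 11.
Country A's induced payoffs are 4, 3, 11, so Country A commits to High. Subgame-perfect outcome: (High, T2) with payoffs (11, 13).

11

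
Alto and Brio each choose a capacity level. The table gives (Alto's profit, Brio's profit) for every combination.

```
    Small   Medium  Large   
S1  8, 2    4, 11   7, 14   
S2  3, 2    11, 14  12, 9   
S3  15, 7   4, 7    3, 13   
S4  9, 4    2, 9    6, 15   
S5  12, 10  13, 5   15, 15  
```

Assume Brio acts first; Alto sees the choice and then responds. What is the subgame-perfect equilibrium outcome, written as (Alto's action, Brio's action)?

Solve by backward induction (Brio leads).
- Small → Alto plays S3 (best of 8, 3, 15, 9, 12); Brio gets 7.
- Medium → Alto plays S5 (best of 4, 11, 4, 2, 13); Brio gets 5.
- Large → Alto plays S5 (best of 7, 12, 3, 6, 15); Brio gets 15.
Among 7, 5, 15, the best is 15 at Large. Subgame-perfect outcome: (S5, Large) with payoffs (15, 15).

(S5, Large)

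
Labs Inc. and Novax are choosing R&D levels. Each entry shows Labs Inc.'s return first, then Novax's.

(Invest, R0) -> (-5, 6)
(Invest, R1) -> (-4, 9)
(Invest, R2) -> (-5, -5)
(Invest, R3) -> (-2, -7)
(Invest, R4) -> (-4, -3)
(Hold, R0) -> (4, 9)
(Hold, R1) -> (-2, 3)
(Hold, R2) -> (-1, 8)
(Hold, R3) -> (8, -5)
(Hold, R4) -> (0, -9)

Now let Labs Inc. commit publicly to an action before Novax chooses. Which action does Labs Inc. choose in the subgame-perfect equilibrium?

Solve by backward induction (Labs Inc. leads).
- Invest → Novax plays R1 (best of 6, 9, -5, -7, -3); Labs Inc. gets -4.
- Hold → Novax plays R0 (best of 9, 3, 8, -5, -9); Labs Inc. gets 4.
Maximizing over -4, 4, Labs Inc. chooses Hold. Subgame-perfect outcome: (Hold, R0) with payoffs (4, 9).

Hold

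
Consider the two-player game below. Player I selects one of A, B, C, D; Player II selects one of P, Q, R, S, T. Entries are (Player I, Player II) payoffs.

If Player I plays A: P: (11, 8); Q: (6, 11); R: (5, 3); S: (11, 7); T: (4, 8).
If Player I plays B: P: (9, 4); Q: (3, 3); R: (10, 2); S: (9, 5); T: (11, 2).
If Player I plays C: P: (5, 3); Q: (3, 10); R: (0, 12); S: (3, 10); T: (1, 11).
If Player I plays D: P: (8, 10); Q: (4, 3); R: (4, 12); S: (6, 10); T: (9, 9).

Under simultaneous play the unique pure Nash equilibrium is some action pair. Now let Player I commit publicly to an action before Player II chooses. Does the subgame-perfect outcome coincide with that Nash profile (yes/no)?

Solve by backward induction (Player I leads).
- A → Player II plays Q (best of 8, 11, 3, 7, 8); Player I gets 6.
- B → Player II plays S (best of 4, 3, 2, 5, 2); Player I gets 9.
- C → Player II plays R (best of 3, 10, 12, 10, 11); Player I gets 0.
- D → Player II plays R (best of 10, 3, 12, 10, 9); Player I gets 4.
Among 6, 9, 0, 4, the best is 9 at B. Subgame-perfect outcome: (B, S) with payoffs (9, 5).
For the simultaneous game, intersect best replies.
Player I's best replies: P→A; Q→A; R→B; S→A; T→B.
Player II's best replies: A→Q; B→S; C→R; D→R.
The unique mutual best reply is (A, Q), giving (6, 11).
Sequential outcome (B, S) differs from the Nash profile (A, Q).

no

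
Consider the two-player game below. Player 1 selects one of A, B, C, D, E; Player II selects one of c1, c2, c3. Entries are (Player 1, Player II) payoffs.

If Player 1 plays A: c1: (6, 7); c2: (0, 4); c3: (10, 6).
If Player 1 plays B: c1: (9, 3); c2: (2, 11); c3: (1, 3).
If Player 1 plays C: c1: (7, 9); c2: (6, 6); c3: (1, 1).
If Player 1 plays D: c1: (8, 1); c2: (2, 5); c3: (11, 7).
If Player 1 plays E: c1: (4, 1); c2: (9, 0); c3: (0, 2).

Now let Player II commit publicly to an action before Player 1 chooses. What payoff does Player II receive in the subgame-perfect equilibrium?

7

Backward induction with Player II moving first.
- c1 → Player 1 plays B (best of 6, 9, 7, 8, 4); Player II gets 3.
- c2 → Player 1 plays E (best of 0, 2, 6, 2, 9); Player II gets 0.
- c3 → Player 1 plays D (best of 10, 1, 1, 11, 0); Player II gets 7.
Among 3, 0, 7, the best is 7 at c3. Subgame-perfect outcome: (D, c3) with payoffs (11, 7).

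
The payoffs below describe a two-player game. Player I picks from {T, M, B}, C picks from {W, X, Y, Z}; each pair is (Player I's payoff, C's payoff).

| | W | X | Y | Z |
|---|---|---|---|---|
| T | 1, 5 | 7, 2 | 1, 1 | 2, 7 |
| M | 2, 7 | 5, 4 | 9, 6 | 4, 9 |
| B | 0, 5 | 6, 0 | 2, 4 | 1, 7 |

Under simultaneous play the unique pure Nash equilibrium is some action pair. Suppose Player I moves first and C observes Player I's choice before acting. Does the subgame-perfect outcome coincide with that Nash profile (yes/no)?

yes

C best-responds to each possible Player I move:
- T → C plays Z (best of 5, 2, 1, 7); Player I gets 2.
- M → C plays Z (best of 7, 4, 6, 9); Player I gets 4.
- B → C plays Z (best of 5, 0, 4, 7); Player I gets 1.
Maximizing over 2, 4, 1, Player I chooses M. Subgame-perfect outcome: (M, Z) with payoffs (4, 9).
Now find the simultaneous Nash equilibrium.
Player I's best replies: W→M; X→T; Y→M; Z→M.
C's best replies: T→Z; M→Z; B→Z.
The unique mutual best reply is (M, Z), giving (4, 9).
Sequential outcome (M, Z) coincides with the Nash profile (M, Z).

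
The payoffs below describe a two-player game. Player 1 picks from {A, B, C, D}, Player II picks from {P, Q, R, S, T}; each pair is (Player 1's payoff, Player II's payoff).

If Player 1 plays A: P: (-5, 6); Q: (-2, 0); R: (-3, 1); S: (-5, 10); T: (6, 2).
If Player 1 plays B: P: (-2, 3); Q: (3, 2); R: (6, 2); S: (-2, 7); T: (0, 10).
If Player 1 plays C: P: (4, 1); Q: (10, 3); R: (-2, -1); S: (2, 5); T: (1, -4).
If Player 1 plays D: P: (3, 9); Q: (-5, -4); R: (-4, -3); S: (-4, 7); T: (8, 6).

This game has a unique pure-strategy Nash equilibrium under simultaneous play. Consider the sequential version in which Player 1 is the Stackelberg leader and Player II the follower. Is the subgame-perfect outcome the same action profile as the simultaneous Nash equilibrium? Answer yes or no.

Solve by backward induction (Player 1 leads).
- A → Player II plays S (best of 6, 0, 1, 10, 2); Player 1 gets -5.
- B → Player II plays T (best of 3, 2, 2, 7, 10); Player 1 gets 0.
- C → Player II plays S (best of 1, 3, -1, 5, -4); Player 1 gets 2.
- D → Player II plays P (best of 9, -4, -3, 7, 6); Player 1 gets 3.
Maximizing over -5, 0, 2, 3, Player 1 chooses D. Subgame-perfect outcome: (D, P) with payoffs (3, 9).
For the simultaneous game, intersect best replies.
Player 1's best replies: P→C; Q→C; R→B; S→C; T→D.
Player II's best replies: A→S; B→T; C→S; D→P.
The unique mutual best reply is (C, S), giving (2, 5).
Sequential outcome (D, P) differs from the Nash profile (C, S).

no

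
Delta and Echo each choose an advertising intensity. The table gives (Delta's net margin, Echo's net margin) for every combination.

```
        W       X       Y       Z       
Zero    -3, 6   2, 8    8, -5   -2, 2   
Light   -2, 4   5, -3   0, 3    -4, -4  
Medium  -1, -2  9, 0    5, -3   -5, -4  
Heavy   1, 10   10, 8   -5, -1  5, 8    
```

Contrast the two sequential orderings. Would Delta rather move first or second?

If Delta leads: Echo's best replies are Zero→X, Light→W, Medium→X, Heavy→W; Delta's induced payoffs 2, -2, 9, 1; outcome (Medium, X), payoffs (9, 0).
If Echo leads: Delta's best replies are W→Heavy, X→Heavy, Y→Zero, Z→Heavy; Echo's induced payoffs 10, 8, -5, 8; outcome (Heavy, W), payoffs (1, 10).
Delta gets 9 moving first and 1 moving second, so Delta prefers to move first.

first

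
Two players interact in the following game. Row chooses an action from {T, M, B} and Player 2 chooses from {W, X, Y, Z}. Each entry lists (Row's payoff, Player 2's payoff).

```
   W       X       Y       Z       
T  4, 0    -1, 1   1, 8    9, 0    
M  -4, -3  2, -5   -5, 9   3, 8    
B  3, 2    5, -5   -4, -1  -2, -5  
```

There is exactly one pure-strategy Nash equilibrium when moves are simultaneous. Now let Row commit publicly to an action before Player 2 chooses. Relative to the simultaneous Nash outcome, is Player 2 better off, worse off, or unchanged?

Player 2 best-responds to each possible Row move:
- T: BR = Y, leader payoff 1.
- M: BR = Y, leader payoff -5.
- B: BR = W, leader payoff 3.
Row's induced payoffs are 1, -5, 3, so Row commits to B. Subgame-perfect outcome: (B, W) with payoffs (3, 2).
Now find the simultaneous Nash equilibrium.
Row's best replies: W→T; X→B; Y→T; Z→T.
Player 2's best replies: T→Y; M→Y; B→W.
The unique mutual best reply is (T, Y), giving (1, 8).
Player 2 earns 2 sequentially versus 8 at the Nash outcome: worse off.

worse off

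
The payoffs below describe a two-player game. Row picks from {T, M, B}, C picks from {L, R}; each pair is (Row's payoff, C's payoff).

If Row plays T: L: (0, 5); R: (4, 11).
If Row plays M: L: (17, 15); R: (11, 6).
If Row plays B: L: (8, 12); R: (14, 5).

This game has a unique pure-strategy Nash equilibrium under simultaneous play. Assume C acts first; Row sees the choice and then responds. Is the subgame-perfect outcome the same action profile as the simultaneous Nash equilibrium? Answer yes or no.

yes

Row best-responds to each possible C move:
- L: BR = M, leader payoff 15.
- R: BR = B, leader payoff 5.
Maximizing over 15, 5, C chooses L. Subgame-perfect outcome: (M, L) with payoffs (17, 15).
For the simultaneous game, intersect best replies.
Row's best replies: L→M; R→B.
C's best replies: T→R; M→L; B→L.
Only (M, L) has each player best-responding; Nash payoffs (17, 15).
Sequential outcome (M, L) coincides with the Nash profile (M, L).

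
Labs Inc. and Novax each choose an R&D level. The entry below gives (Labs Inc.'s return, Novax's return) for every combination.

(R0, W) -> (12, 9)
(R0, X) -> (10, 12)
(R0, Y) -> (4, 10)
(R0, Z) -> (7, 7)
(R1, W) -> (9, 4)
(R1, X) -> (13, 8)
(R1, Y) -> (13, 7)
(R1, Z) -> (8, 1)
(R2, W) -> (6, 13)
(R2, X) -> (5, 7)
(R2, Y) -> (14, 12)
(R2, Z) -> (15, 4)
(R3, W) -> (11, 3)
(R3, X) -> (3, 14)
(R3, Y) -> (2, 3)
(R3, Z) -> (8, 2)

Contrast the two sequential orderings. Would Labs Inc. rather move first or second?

second

If Labs Inc. leads: Novax's best replies are R0→X, R1→X, R2→W, R3→X; Labs Inc.'s induced payoffs 10, 13, 6, 3; outcome (R1, X), payoffs (13, 8).
If Novax leads: Labs Inc.'s best replies are W→R0, X→R1, Y→R2, Z→R2; Novax's induced payoffs 9, 8, 12, 4; outcome (R2, Y), payoffs (14, 12).
Labs Inc. gets 13 moving first and 14 moving second, so Labs Inc. prefers to move second.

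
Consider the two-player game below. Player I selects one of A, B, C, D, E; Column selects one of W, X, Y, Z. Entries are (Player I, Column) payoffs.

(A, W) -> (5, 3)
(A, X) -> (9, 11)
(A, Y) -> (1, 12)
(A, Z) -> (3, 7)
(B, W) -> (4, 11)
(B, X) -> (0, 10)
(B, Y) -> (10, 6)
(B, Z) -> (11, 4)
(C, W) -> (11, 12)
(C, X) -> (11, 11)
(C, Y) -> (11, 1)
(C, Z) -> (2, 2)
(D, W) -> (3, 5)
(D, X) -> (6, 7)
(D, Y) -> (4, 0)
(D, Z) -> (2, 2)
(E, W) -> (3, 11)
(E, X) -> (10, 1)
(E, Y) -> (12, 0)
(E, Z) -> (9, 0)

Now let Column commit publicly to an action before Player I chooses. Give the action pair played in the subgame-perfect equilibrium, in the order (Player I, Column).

Solve by backward induction (Column leads).
- W: Player I compares 5, 4, 11, 3, 3 and picks C; Column would get 12.
- X: Player I compares 9, 0, 11, 6, 10 and picks C; Column would get 11.
- Y: Player I compares 1, 10, 11, 4, 12 and picks E; Column would get 0.
- Z: Player I compares 3, 11, 2, 2, 9 and picks B; Column would get 4.
Column's induced payoffs are 12, 11, 0, 4, so Column commits to W. Subgame-perfect outcome: (C, W) with payoffs (11, 12).

(C, W)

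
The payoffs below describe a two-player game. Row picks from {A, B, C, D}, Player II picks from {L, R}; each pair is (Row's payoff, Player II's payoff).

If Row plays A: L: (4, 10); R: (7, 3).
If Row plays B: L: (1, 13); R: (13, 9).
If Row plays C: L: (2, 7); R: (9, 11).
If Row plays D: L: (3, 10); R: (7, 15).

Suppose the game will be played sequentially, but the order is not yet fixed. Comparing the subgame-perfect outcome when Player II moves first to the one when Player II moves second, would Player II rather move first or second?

second

If Row leads: Player II's best replies are A→L, B→L, C→R, D→R; Row's induced payoffs 4, 1, 9, 7; outcome (C, R), payoffs (9, 11).
If Player II leads: Row's best replies are L→A, R→B; Player II's induced payoffs 10, 9; outcome (A, L), payoffs (4, 10).
Player II gets 10 moving first and 11 moving second, so Player II prefers to move second.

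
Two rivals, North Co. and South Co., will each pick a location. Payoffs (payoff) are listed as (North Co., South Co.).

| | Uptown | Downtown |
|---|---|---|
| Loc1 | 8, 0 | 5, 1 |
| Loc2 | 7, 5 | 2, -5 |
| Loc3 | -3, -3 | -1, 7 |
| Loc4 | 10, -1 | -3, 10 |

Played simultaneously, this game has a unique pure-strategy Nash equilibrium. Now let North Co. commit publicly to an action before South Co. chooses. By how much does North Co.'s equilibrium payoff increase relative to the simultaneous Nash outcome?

South Co. best-responds to each possible North Co. move:
- Loc1 → South Co. plays Downtown (best of 0, 1); North Co. gets 5.
- Loc2 → South Co. plays Uptown (best of 5, -5); North Co. gets 7.
- Loc3 → South Co. plays Downtown (best of -3, 7); North Co. gets -1.
- Loc4 → South Co. plays Downtown (best of -1, 10); North Co. gets -3.
Among 5, 7, -1, -3, the best is 7 at Loc2. Subgame-perfect outcome: (Loc2, Uptown) with payoffs (7, 5).
For the simultaneous game, intersect best replies.
North Co.'s best replies: Uptown→Loc4; Downtown→Loc1.
South Co.'s best replies: Loc1→Downtown; Loc2→Uptown; Loc3→Downtown; Loc4→Downtown.
Only (Loc1, Downtown) has each player best-responding; Nash payoffs (5, 1).
North Co.'s commitment gain: 7 − 5 = 2.

2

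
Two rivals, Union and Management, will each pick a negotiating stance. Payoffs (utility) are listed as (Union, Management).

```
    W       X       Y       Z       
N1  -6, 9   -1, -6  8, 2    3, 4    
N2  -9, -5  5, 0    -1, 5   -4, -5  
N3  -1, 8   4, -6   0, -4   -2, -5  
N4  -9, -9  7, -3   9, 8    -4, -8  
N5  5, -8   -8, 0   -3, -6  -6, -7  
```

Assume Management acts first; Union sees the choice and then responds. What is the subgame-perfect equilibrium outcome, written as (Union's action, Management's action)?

Union best-responds to each possible Management move:
- W: BR = N5, leader payoff -8.
- X: BR = N4, leader payoff -3.
- Y: BR = N4, leader payoff 8.
- Z: BR = N1, leader payoff 4.
Maximizing over -8, -3, 8, 4, Management chooses Y. Subgame-perfect outcome: (N4, Y) with payoffs (9, 8).

(N4, Y)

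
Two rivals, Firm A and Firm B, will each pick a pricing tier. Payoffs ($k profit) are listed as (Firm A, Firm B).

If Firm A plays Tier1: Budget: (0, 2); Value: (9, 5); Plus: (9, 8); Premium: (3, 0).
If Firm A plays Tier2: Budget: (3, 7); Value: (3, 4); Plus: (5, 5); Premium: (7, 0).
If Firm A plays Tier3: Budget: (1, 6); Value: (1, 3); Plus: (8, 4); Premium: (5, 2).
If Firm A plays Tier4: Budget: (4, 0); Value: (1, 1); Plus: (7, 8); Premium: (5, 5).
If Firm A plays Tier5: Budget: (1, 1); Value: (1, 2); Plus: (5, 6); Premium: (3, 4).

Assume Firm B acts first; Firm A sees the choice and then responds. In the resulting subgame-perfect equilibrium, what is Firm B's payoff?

8

Backward induction with Firm B moving first.
- Budget → Firm A plays Tier4 (best of 0, 3, 1, 4, 1); Firm B gets 0.
- Value → Firm A plays Tier1 (best of 9, 3, 1, 1, 1); Firm B gets 5.
- Plus → Firm A plays Tier1 (best of 9, 5, 8, 7, 5); Firm B gets 8.
- Premium → Firm A plays Tier2 (best of 3, 7, 5, 5, 3); Firm B gets 0.
Maximizing over 0, 5, 8, 0, Firm B chooses Plus. Subgame-perfect outcome: (Tier1, Plus) with payoffs (9, 8).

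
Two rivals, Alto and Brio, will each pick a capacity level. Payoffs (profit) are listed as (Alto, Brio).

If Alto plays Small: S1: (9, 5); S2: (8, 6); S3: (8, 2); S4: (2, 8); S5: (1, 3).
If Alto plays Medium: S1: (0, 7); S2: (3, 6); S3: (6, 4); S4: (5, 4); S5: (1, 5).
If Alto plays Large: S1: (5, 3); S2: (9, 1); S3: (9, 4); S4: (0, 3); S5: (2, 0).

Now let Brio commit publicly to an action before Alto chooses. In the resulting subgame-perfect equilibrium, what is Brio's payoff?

5

Backward induction with Brio moving first.
- S1 → Alto plays Small (best of 9, 0, 5); Brio gets 5.
- S2 → Alto plays Large (best of 8, 3, 9); Brio gets 1.
- S3 → Alto plays Large (best of 8, 6, 9); Brio gets 4.
- S4 → Alto plays Medium (best of 2, 5, 0); Brio gets 4.
- S5 → Alto plays Large (best of 1, 1, 2); Brio gets 0.
Among 5, 1, 4, 4, 0, the best is 5 at S1. Subgame-perfect outcome: (Small, S1) with payoffs (9, 5).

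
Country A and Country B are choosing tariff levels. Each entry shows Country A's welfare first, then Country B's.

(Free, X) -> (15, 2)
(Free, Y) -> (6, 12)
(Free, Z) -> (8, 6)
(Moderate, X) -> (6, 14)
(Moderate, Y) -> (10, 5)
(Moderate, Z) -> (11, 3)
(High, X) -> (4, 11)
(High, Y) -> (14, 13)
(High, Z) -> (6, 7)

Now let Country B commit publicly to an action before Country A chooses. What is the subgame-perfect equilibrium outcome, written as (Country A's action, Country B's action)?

Country A best-responds to each possible Country B move:
- X → Country A plays Free (best of 15, 6, 4); Country B gets 2.
- Y → Country A plays High (best of 6, 10, 14); Country B gets 13.
- Z → Country A plays Moderate (best of 8, 11, 6); Country B gets 3.
Country B's induced payoffs are 2, 13, 3, so Country B commits to Y. Subgame-perfect outcome: (High, Y) with payoffs (14, 13).

(High, Y)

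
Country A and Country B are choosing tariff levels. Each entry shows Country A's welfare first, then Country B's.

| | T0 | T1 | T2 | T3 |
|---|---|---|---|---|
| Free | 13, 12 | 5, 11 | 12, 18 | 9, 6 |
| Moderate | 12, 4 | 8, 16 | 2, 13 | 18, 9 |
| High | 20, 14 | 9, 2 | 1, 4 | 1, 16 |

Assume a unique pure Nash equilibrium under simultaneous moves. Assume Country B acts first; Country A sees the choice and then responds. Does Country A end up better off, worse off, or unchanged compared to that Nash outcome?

Solve by backward induction (Country B leads).
- T0 → Country A plays High (best of 13, 12, 20); Country B gets 14.
- T1 → Country A plays High (best of 5, 8, 9); Country B gets 2.
- T2 → Country A plays Free (best of 12, 2, 1); Country B gets 18.
- T3 → Country A plays Moderate (best of 9, 18, 1); Country B gets 9.
Among 14, 2, 18, 9, the best is 18 at T2. Subgame-perfect outcome: (Free, T2) with payoffs (12, 18).
For the simultaneous game, intersect best replies.
Country A's best replies: T0→High; T1→High; T2→Free; T3→Moderate.
Country B's best replies: Free→T2; Moderate→T1; High→T3.
Only (Free, T2) has each player best-responding; Nash payoffs (12, 18).
Country A earns 12 sequentially versus 12 at the Nash outcome: unchanged.

unchanged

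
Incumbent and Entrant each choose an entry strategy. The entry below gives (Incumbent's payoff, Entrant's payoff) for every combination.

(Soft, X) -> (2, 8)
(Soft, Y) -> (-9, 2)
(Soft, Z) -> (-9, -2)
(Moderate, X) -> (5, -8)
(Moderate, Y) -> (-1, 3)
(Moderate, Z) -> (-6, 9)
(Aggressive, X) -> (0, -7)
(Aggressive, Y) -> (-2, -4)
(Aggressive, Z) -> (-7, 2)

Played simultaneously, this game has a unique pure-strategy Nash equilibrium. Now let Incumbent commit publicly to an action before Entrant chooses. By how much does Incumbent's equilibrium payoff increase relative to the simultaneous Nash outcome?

Entrant best-responds to each possible Incumbent move:
- Soft: BR = X, leader payoff 2.
- Moderate: BR = Z, leader payoff -6.
- Aggressive: BR = Z, leader payoff -7.
Maximizing over 2, -6, -7, Incumbent chooses Soft. Subgame-perfect outcome: (Soft, X) with payoffs (2, 8).
Under simultaneous play:
Incumbent's best replies: X→Moderate; Y→Moderate; Z→Moderate.
Entrant's best replies: Soft→X; Moderate→Z; Aggressive→Z.
Only (Moderate, Z) has each player best-responding; Nash payoffs (-6, 9).
Incumbent's commitment gain: 2 − -6 = 8.

8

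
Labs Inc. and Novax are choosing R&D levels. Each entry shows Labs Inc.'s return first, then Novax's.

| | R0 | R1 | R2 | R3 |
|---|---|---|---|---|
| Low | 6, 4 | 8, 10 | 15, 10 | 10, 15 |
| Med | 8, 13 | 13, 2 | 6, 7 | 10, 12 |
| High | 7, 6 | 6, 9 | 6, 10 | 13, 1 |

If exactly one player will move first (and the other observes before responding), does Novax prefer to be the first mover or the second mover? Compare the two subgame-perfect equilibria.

If Labs Inc. leads: Novax's best replies are Low→R3, Med→R0, High→R2; Labs Inc.'s induced payoffs 10, 8, 6; outcome (Low, R3), payoffs (10, 15).
If Novax leads: Labs Inc.'s best replies are R0→Med, R1→Med, R2→Low, R3→High; Novax's induced payoffs 13, 2, 10, 1; outcome (Med, R0), payoffs (8, 13).
Novax gets 13 moving first and 15 moving second, so Novax prefers to move second.

second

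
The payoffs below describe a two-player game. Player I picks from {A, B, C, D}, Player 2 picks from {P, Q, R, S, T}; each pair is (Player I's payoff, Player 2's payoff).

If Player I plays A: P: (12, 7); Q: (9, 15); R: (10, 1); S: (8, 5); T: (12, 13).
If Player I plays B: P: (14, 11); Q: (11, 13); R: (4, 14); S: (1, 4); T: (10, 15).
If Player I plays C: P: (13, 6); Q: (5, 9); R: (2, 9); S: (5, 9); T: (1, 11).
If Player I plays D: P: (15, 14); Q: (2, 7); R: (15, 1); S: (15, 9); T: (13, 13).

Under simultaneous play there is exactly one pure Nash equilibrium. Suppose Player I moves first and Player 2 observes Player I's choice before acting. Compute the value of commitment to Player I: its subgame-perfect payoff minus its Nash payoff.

Work backward from Player 2's decision.
- A → Player 2 plays Q (best of 7, 15, 1, 5, 13); Player I gets 9.
- B → Player 2 plays T (best of 11, 13, 14, 4, 15); Player I gets 10.
- C → Player 2 plays T (best of 6, 9, 9, 9, 11); Player I gets 1.
- D → Player 2 plays P (best of 14, 7, 1, 9, 13); Player I gets 15.
Maximizing over 9, 10, 1, 15, Player I chooses D. Subgame-perfect outcome: (D, P) with payoffs (15, 14).
Now find the simultaneous Nash equilibrium.
Player I's best replies: P→D; Q→B; R→D; S→D; T→D.
Player 2's best replies: A→Q; B→T; C→T; D→P.
Only (D, P) has each player best-responding; Nash payoffs (15, 14).
Player I's commitment gain: 15 − 15 = 0.

0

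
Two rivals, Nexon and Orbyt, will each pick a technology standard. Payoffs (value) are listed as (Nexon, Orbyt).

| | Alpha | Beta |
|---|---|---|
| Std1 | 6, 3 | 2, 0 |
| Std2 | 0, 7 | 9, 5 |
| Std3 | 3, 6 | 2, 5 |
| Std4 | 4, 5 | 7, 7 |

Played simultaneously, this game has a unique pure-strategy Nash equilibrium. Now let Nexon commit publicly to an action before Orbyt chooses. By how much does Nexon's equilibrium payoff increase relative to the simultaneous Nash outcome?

Orbyt best-responds to each possible Nexon move:
- Std1: Orbyt compares 3, 0 and picks Alpha; Nexon would get 6.
- Std2: Orbyt compares 7, 5 and picks Alpha; Nexon would get 0.
- Std3: Orbyt compares 6, 5 and picks Alpha; Nexon would get 3.
- Std4: Orbyt compares 5, 7 and picks Beta; Nexon would get 7.
Maximizing over 6, 0, 3, 7, Nexon chooses Std4. Subgame-perfect outcome: (Std4, Beta) with payoffs (7, 7).
For the simultaneous game, intersect best replies.
Nexon's best replies: Alpha→Std1; Beta→Std2.
Orbyt's best replies: Std1→Alpha; Std2→Alpha; Std3→Alpha; Std4→Beta.
The unique mutual best reply is (Std1, Alpha), giving (6, 3).
Nexon's commitment gain: 7 − 6 = 1.

1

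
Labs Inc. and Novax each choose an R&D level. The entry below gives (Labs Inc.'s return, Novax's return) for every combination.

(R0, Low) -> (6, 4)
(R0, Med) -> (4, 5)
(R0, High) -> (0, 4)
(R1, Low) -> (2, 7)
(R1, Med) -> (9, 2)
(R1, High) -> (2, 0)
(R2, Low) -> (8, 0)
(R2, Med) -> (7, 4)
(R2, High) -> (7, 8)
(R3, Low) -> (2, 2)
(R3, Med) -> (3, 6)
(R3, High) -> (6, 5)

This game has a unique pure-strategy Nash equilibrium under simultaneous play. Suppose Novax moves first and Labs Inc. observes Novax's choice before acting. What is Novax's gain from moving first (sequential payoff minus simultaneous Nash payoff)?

0

Work backward from Labs Inc.'s decision.
- Low: Labs Inc. compares 6, 2, 8, 2 and picks R2; Novax would get 0.
- Med: Labs Inc. compares 4, 9, 7, 3 and picks R1; Novax would get 2.
- High: Labs Inc. compares 0, 2, 7, 6 and picks R2; Novax would get 8.
Maximizing over 0, 2, 8, Novax chooses High. Subgame-perfect outcome: (R2, High) with payoffs (7, 8).
For the simultaneous game, intersect best replies.
Labs Inc.'s best replies: Low→R2; Med→R1; High→R2.
Novax's best replies: R0→Med; R1→Low; R2→High; R3→Med.
Only (R2, High) has each player best-responding; Nash payoffs (7, 8).
Novax's commitment gain: 8 − 8 = 0.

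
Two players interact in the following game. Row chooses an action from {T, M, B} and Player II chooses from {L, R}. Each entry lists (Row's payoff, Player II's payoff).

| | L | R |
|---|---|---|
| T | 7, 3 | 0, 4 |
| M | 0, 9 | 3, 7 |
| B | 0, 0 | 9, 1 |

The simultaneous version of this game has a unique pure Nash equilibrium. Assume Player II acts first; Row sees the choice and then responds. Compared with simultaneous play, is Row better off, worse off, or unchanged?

Work backward from Row's decision.
- L → Row plays T (best of 7, 0, 0); Player II gets 3.
- R → Row plays B (best of 0, 3, 9); Player II gets 1.
Player II's induced payoffs are 3, 1, so Player II commits to L. Subgame-perfect outcome: (T, L) with payoffs (7, 3).
Under simultaneous play:
Row's best replies: L→T; R→B.
Player II's best replies: T→R; M→L; B→R.
Only (B, R) has each player best-responding; Nash payoffs (9, 1).
Row earns 7 sequentially versus 9 at the Nash outcome: worse off.

worse off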